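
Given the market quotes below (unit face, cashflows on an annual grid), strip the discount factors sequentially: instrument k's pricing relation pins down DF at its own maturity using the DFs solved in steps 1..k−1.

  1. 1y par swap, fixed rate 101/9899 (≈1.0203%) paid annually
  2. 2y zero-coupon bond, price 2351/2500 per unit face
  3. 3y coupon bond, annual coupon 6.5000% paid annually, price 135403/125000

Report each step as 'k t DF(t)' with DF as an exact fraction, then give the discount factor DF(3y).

step 1 [1y] swap r/1=101/9899: DF=(1 − 101/9899·(0))/(1+101/9899) = 9899/10000 ≈ 0.989900
step 2 [2y] zero: DF = P = 2351/2500 ≈ 0.940400
step 3 [3y] bond c/1=13/200: DF=(135403/125000 − 13/200·(0.989900+0.940400))/(1+13/200) = 8993/10000 ≈ 0.899300

1 1 9899/10000
2 2 2351/2500
3 3 8993/10000
DF(3y) = 8993/10000 ≈ 0.899300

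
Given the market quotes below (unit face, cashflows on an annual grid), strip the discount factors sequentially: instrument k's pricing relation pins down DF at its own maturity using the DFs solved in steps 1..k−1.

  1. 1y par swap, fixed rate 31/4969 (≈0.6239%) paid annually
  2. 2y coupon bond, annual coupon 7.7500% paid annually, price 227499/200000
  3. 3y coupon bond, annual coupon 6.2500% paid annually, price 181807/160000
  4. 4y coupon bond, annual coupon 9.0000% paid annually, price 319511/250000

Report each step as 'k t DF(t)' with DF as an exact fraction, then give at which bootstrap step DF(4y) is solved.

1 1 4969/5000
2 2 4921/5000
3 3 9531/10000
4 4 1861/2000
DF(4y) is solved at step 4

step 1 [1y] swap r/1=31/4969: DF=(1 − 31/4969·(0))/(1+31/4969) = 4969/5000 ≈ 0.993800
step 2 [2y] bond c/1=31/400: DF=(227499/200000 − 31/400·(0.993800))/(1+31/400) = 4921/5000 ≈ 0.984200
step 3 [3y] bond c/1=1/16: DF=(181807/160000 − 1/16·(0.993800+0.984200))/(1+1/16) = 9531/10000 ≈ 0.953100
step 4 [4y] bond c/1=9/100: DF=(319511/250000 − 9/100·(0.993800+0.984200+0.953100))/(1+9/100) = 1861/2000 ≈ 0.930500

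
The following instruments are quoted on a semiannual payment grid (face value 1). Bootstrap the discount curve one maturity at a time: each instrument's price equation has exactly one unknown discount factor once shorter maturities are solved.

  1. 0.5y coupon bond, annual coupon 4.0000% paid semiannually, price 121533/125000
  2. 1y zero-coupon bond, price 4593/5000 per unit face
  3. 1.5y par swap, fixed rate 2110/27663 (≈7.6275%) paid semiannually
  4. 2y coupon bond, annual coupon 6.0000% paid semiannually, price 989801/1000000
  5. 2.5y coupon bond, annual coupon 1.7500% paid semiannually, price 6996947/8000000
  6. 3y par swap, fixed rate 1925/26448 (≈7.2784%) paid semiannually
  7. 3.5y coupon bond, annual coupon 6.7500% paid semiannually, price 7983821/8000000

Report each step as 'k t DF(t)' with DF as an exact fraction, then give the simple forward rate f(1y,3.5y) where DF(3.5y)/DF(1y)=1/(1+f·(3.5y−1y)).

1 1/2 2383/2500
2 1 4593/5000
3 3/2 1789/2000
4 2 2201/2500
5 5/2 4177/5000
6 3 323/400
7 7/2 7927/10000
f(1y,3.5y) = ((4593/5000)/(7927/10000) − 1)/(5/2) = 2518/39635 ≈ 6.3530%

step 1 [0.5y] bond c/2=1/50: DF=(121533/125000 − 1/50·(0))/(1+1/50) = 2383/2500 ≈ 0.953200
step 2 [1y] zero: DF = P = 4593/5000 ≈ 0.918600
step 3 [1.5y] swap r/2=1055/27663: DF=(1 − 1055/27663·(0.953200+0.918600))/(1+1055/27663) = 1789/2000 ≈ 0.894500
step 4 [2y] bond c/2=3/100: DF=(989801/1000000 − 3/100·(0.953200+0.918600+0.894500))/(1+3/100) = 2201/2500 ≈ 0.880400
step 5 [2.5y] bond c/2=7/800: DF=(6996947/8000000 − 7/800·(0.953200+0.918600+0.894500+0.880400))/(1+7/800) = 4177/5000 ≈ 0.835400
step 6 [3y] swap r/2=1925/52896: DF=(1 − 1925/52896·(0.953200+0.918600+0.894500+0.880400+0.835400))/(1+1925/52896) = 323/400 ≈ 0.807500
step 7 [3.5y] bond c/2=27/800: DF=(7983821/8000000 − 27/800·(0.953200+0.918600+0.894500+0.880400+0.835400+0.807500))/(1+27/800) = 7927/10000 ≈ 0.792700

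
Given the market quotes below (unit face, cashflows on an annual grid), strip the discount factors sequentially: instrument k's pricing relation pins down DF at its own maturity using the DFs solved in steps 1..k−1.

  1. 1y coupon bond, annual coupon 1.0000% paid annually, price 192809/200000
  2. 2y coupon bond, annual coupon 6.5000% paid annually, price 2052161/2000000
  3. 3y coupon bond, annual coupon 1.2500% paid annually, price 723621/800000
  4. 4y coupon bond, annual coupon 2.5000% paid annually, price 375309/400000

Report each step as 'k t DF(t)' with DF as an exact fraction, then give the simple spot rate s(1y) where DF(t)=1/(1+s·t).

1 1 1909/2000
2 2 2263/2500
3 3 544/625
4 4 1061/1250
s(1y) = (1/(1909/2000) − 1)/(1) = 91/1909 ≈ 4.7669%

step 1 [1y] bond c/1=1/100: DF=(192809/200000 − 1/100·(0))/(1+1/100) = 1909/2000 ≈ 0.954500
step 2 [2y] bond c/1=13/200: DF=(2052161/2000000 − 13/200·(0.954500))/(1+13/200) = 2263/2500 ≈ 0.905200
step 3 [3y] bond c/1=1/80: DF=(723621/800000 − 1/80·(0.954500+0.905200))/(1+1/80) = 544/625 ≈ 0.870400
step 4 [4y] bond c/1=1/40: DF=(375309/400000 − 1/40·(0.954500+0.905200+0.870400))/(1+1/40) = 1061/1250 ≈ 0.848800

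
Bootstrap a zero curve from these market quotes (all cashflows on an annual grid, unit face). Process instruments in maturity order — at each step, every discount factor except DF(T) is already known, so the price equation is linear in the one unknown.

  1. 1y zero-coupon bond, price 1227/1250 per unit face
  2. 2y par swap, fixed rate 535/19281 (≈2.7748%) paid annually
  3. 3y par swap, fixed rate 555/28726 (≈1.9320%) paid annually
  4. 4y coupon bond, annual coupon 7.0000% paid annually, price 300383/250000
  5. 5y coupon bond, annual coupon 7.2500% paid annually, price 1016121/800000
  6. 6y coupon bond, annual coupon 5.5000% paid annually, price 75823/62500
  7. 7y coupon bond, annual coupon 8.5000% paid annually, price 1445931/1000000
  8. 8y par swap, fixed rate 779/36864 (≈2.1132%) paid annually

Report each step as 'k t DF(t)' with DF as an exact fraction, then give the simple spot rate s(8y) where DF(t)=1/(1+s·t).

1 1 1227/1250
2 2 1893/2000
3 3 1889/2000
4 4 187/200
5 5 9269/10000
6 6 9031/10000
7 7 891/1000
8 8 4221/5000
s(8y) = (1/(4221/5000) − 1)/(8) = 779/33768 ≈ 2.3069%

step 1 [1y] zero: DF = P = 1227/1250 ≈ 0.981600
step 2 [2y] swap r/1=535/19281: DF=(1 − 535/19281·(0.981600))/(1+535/19281) = 1893/2000 ≈ 0.946500
step 3 [3y] swap r/1=555/28726: DF=(1 − 555/28726·(0.981600+0.946500))/(1+555/28726) = 1889/2000 ≈ 0.944500
step 4 [4y] bond c/1=7/100: DF=(300383/250000 − 7/100·(0.981600+0.946500+0.944500))/(1+7/100) = 187/200 ≈ 0.935000
step 5 [5y] bond c/1=29/400: DF=(1016121/800000 − 29/400·(0.981600+0.946500+0.944500+0.935000))/(1+29/400) = 9269/10000 ≈ 0.926900
step 6 [6y] bond c/1=11/200: DF=(75823/62500 − 11/200·(0.981600+0.946500+0.944500+0.935000+0.926900))/(1+11/200) = 9031/10000 ≈ 0.903100
step 7 [7y] bond c/1=17/200: DF=(1445931/1000000 − 17/200·(0.981600+0.946500+0.944500+0.935000+0.926900+0.903100))/(1+17/200) = 891/1000 ≈ 0.891000
step 8 [8y] swap r/1=779/36864: DF=(1 − 779/36864·(0.981600+0.946500+0.944500+0.935000+0.926900+0.903100+0.891000))/(1+779/36864) = 4221/5000 ≈ 0.844200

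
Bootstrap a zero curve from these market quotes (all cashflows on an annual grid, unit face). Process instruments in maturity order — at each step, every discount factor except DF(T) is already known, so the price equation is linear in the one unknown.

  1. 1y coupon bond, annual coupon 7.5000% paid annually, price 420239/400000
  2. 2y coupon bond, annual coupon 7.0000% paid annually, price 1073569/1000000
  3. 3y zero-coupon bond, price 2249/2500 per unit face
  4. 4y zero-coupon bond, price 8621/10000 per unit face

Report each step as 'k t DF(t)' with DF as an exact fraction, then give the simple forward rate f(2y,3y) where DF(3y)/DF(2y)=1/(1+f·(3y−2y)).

1 1 9773/10000
2 2 4697/5000
3 3 2249/2500
4 4 8621/10000
f(2y,3y) = ((4697/5000)/(2249/2500) − 1)/(1) = 199/4498 ≈ 4.4242%

step 1 [1y] bond c/1=3/40: DF=(420239/400000 − 3/40·(0))/(1+3/40) = 9773/10000 ≈ 0.977300
step 2 [2y] bond c/1=7/100: DF=(1073569/1000000 − 7/100·(0.977300))/(1+7/100) = 4697/5000 ≈ 0.939400
step 3 [3y] zero: DF = P = 2249/2500 ≈ 0.899600
step 4 [4y] zero: DF = P = 8621/10000 ≈ 0.862100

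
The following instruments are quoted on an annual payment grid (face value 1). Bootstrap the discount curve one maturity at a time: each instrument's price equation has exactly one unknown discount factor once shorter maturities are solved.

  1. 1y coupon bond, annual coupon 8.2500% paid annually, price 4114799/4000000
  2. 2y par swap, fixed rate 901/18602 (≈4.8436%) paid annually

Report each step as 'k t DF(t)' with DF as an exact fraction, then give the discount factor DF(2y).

step 1 [1y] bond c/1=33/400: DF=(4114799/4000000 − 33/400·(0))/(1+33/400) = 9503/10000 ≈ 0.950300
step 2 [2y] swap r/1=901/18602: DF=(1 − 901/18602·(0.950300))/(1+901/18602) = 9099/10000 ≈ 0.909900

1 1 9503/10000
2 2 9099/10000
DF(2y) = 9099/10000 ≈ 0.909900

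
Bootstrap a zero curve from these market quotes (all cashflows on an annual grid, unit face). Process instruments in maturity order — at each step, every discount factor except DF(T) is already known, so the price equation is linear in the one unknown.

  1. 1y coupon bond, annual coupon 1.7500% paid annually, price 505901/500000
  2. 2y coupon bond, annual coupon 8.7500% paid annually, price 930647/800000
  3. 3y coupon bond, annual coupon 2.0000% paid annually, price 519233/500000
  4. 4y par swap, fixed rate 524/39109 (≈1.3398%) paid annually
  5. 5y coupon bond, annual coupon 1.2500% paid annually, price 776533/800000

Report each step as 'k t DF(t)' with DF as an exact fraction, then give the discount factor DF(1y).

1 1 1243/1250
2 2 9897/10000
3 3 612/625
4 4 2369/2500
5 5 569/625
DF(1y) = 1243/1250 ≈ 0.994400

step 1 [1y] bond c/1=7/400: DF=(505901/500000 − 7/400·(0))/(1+7/400) = 1243/1250 ≈ 0.994400
step 2 [2y] bond c/1=7/80: DF=(930647/800000 − 7/80·(0.994400))/(1+7/80) = 9897/10000 ≈ 0.989700
step 3 [3y] bond c/1=1/50: DF=(519233/500000 − 1/50·(0.994400+0.989700))/(1+1/50) = 612/625 ≈ 0.979200
step 4 [4y] swap r/1=524/39109: DF=(1 − 524/39109·(0.994400+0.989700+0.979200))/(1+524/39109) = 2369/2500 ≈ 0.947600
step 5 [5y] bond c/1=1/80: DF=(776533/800000 − 1/80·(0.994400+0.989700+0.979200+0.947600))/(1+1/80) = 569/625 ≈ 0.910400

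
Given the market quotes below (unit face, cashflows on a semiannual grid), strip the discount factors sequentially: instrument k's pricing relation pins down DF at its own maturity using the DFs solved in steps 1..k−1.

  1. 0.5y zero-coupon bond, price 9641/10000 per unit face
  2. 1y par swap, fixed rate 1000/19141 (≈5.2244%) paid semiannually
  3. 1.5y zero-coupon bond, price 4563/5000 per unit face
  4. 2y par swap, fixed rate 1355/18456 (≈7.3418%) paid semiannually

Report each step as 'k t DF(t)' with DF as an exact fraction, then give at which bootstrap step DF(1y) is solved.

step 1 [0.5y] zero: DF = P = 9641/10000 ≈ 0.964100
step 2 [1y] swap r/2=500/19141: DF=(1 − 500/19141·(0.964100))/(1+500/19141) = 19/20 ≈ 0.950000
step 3 [1.5y] zero: DF = P = 4563/5000 ≈ 0.912600
step 4 [2y] swap r/2=1355/36912: DF=(1 − 1355/36912·(0.964100+0.950000+0.912600))/(1+1355/36912) = 1729/2000 ≈ 0.864500

1 1/2 9641/10000
2 1 19/20
3 3/2 4563/5000
4 2 1729/2000
DF(1y) is solved at step 2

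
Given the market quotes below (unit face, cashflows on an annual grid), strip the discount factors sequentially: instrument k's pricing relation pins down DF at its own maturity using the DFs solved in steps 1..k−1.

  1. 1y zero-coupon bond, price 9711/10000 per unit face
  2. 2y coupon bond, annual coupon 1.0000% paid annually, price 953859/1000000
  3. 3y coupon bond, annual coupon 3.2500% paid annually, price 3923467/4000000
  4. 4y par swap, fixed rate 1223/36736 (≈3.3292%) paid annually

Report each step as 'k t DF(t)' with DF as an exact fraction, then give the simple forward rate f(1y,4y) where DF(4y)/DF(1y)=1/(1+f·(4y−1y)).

1 1 9711/10000
2 2 2337/2500
3 3 89/100
4 4 8777/10000
f(1y,4y) = ((9711/10000)/(8777/10000) − 1)/(3) = 934/26331 ≈ 3.5471%

step 1 [1y] zero: DF = P = 9711/10000 ≈ 0.971100
step 2 [2y] bond c/1=1/100: DF=(953859/1000000 − 1/100·(0.971100))/(1+1/100) = 2337/2500 ≈ 0.934800
step 3 [3y] bond c/1=13/400: DF=(3923467/4000000 − 13/400·(0.971100+0.934800))/(1+13/400) = 89/100 ≈ 0.890000
step 4 [4y] swap r/1=1223/36736: DF=(1 − 1223/36736·(0.971100+0.934800+0.890000))/(1+1223/36736) = 8777/10000 ≈ 0.877700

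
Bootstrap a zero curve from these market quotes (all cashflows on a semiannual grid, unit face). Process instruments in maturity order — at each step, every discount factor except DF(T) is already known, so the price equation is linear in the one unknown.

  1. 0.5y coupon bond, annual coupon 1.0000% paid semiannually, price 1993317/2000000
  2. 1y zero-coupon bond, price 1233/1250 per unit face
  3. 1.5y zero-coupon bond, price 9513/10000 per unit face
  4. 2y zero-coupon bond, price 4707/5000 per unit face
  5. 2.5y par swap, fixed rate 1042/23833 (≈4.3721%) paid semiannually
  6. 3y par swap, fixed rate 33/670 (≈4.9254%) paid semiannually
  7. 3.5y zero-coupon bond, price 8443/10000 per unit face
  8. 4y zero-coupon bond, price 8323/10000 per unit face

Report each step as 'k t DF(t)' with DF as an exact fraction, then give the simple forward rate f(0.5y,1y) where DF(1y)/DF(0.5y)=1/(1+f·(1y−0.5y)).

step 1 [0.5y] bond c/2=1/200: DF=(1993317/2000000 − 1/200·(0))/(1+1/200) = 9917/10000 ≈ 0.991700
step 2 [1y] zero: DF = P = 1233/1250 ≈ 0.986400
step 3 [1.5y] zero: DF = P = 9513/10000 ≈ 0.951300
step 4 [2y] zero: DF = P = 4707/5000 ≈ 0.941400
step 5 [2.5y] swap r/2=521/23833: DF=(1 − 521/23833·(0.991700+0.986400+0.951300+0.941400))/(1+521/23833) = 4479/5000 ≈ 0.895800
step 6 [3y] swap r/2=33/1340: DF=(1 − 33/1340·(0.991700+0.986400+0.951300+0.941400+0.895800))/(1+33/1340) = 4307/5000 ≈ 0.861400
step 7 [3.5y] zero: DF = P = 8443/10000 ≈ 0.844300
step 8 [4y] zero: DF = P = 8323/10000 ≈ 0.832300

1 1/2 9917/10000
2 1 1233/1250
3 3/2 9513/10000
4 2 4707/5000
5 5/2 4479/5000
6 3 4307/5000
7 7/2 8443/10000
8 4 8323/10000
f(0.5y,1y) = ((9917/10000)/(1233/1250) − 1)/(1/2) = 53/4932 ≈ 1.0746%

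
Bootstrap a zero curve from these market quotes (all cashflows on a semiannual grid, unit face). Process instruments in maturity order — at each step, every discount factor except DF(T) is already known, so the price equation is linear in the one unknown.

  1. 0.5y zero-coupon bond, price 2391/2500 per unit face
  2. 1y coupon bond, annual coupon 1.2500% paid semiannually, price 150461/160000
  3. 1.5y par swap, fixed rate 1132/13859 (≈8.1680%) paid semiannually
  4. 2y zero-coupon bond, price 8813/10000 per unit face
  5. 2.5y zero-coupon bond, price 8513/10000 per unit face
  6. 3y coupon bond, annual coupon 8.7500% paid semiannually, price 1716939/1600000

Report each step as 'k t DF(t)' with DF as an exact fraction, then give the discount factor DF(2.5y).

step 1 [0.5y] zero: DF = P = 2391/2500 ≈ 0.956400
step 2 [1y] bond c/2=1/160: DF=(150461/160000 − 1/160·(0.956400))/(1+1/160) = 4643/5000 ≈ 0.928600
step 3 [1.5y] swap r/2=566/13859: DF=(1 − 566/13859·(0.956400+0.928600))/(1+566/13859) = 2217/2500 ≈ 0.886800
step 4 [2y] zero: DF = P = 8813/10000 ≈ 0.881300
step 5 [2.5y] zero: DF = P = 8513/10000 ≈ 0.851300
step 6 [3y] bond c/2=7/160: DF=(1716939/1600000 − 7/160·(0.956400+0.928600+0.886800+0.881300+0.851300))/(1+7/160) = 8393/10000 ≈ 0.839300

1 1/2 2391/2500
2 1 4643/5000
3 3/2 2217/2500
4 2 8813/10000
5 5/2 8513/10000
6 3 8393/10000
DF(2.5y) = 8513/10000 ≈ 0.851300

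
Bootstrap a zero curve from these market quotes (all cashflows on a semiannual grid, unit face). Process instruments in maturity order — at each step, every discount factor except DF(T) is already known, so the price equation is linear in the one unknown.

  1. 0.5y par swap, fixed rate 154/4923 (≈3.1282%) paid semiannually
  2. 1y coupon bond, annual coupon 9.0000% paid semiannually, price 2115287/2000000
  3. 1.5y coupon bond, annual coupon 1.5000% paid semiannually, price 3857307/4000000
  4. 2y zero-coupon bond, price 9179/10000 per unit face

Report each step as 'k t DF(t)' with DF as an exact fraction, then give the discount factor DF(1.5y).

1 1/2 4923/5000
2 1 9697/10000
3 3/2 4713/5000
4 2 9179/10000
DF(1.5y) = 4713/5000 ≈ 0.942600

step 1 [0.5y] swap r/2=77/4923: DF=(1 − 77/4923·(0))/(1+77/4923) = 4923/5000 ≈ 0.984600
step 2 [1y] bond c/2=9/200: DF=(2115287/2000000 − 9/200·(0.984600))/(1+9/200) = 9697/10000 ≈ 0.969700
step 3 [1.5y] bond c/2=3/400: DF=(3857307/4000000 − 3/400·(0.984600+0.969700))/(1+3/400) = 4713/5000 ≈ 0.942600
step 4 [2y] zero: DF = P = 9179/10000 ≈ 0.917900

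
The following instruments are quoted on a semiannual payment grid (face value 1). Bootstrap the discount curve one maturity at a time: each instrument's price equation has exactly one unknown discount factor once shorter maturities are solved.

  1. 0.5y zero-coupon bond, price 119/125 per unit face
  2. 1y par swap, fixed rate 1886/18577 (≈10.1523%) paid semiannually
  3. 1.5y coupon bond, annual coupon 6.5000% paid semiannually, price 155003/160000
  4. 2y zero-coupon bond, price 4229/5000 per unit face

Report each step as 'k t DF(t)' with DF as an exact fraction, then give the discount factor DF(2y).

step 1 [0.5y] zero: DF = P = 119/125 ≈ 0.952000
step 2 [1y] swap r/2=943/18577: DF=(1 − 943/18577·(0.952000))/(1+943/18577) = 9057/10000 ≈ 0.905700
step 3 [1.5y] bond c/2=13/400: DF=(155003/160000 − 13/400·(0.952000+0.905700))/(1+13/400) = 4399/5000 ≈ 0.879800
step 4 [2y] zero: DF = P = 4229/5000 ≈ 0.845800

1 1/2 119/125
2 1 9057/10000
3 3/2 4399/5000
4 2 4229/5000
DF(2y) = 4229/5000 ≈ 0.845800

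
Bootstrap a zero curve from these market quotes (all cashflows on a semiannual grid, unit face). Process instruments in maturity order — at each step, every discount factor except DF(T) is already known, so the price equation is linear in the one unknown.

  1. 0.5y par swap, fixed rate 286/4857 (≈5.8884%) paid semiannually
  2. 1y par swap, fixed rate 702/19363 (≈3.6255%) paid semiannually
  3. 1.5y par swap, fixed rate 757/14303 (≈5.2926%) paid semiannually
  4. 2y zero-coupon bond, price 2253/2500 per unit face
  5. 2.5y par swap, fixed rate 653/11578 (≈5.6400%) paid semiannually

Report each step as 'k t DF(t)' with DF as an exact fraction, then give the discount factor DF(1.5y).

1 1/2 4857/5000
2 1 9649/10000
3 3/2 9243/10000
4 2 2253/2500
5 5/2 4347/5000
DF(1.5y) = 9243/10000 ≈ 0.924300

step 1 [0.5y] swap r/2=143/4857: DF=(1 − 143/4857·(0))/(1+143/4857) = 4857/5000 ≈ 0.971400
step 2 [1y] swap r/2=351/19363: DF=(1 − 351/19363·(0.971400))/(1+351/19363) = 9649/10000 ≈ 0.964900
step 3 [1.5y] swap r/2=757/28606: DF=(1 − 757/28606·(0.971400+0.964900))/(1+757/28606) = 9243/10000 ≈ 0.924300
step 4 [2y] zero: DF = P = 2253/2500 ≈ 0.901200
step 5 [2.5y] swap r/2=653/23156: DF=(1 − 653/23156·(0.971400+0.964900+0.924300+0.901200))/(1+653/23156) = 4347/5000 ≈ 0.869400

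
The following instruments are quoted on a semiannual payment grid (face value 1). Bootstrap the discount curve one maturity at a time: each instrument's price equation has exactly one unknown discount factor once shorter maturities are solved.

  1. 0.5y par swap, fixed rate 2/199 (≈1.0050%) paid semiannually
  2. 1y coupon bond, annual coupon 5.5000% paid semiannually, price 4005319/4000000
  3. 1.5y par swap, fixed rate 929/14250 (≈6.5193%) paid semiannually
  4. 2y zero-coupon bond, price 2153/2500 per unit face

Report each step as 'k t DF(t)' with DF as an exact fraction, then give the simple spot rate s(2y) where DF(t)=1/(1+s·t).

step 1 [0.5y] swap r/2=1/199: DF=(1 − 1/199·(0))/(1+1/199) = 199/200 ≈ 0.995000
step 2 [1y] bond c/2=11/400: DF=(4005319/4000000 − 11/400·(0.995000))/(1+11/400) = 9479/10000 ≈ 0.947900
step 3 [1.5y] swap r/2=929/28500: DF=(1 − 929/28500·(0.995000+0.947900))/(1+929/28500) = 9071/10000 ≈ 0.907100
step 4 [2y] zero: DF = P = 2153/2500 ≈ 0.861200

1 1/2 199/200
2 1 9479/10000
3 3/2 9071/10000
4 2 2153/2500
s(2y) = (1/(2153/2500) − 1)/(2) = 347/4306 ≈ 8.0585%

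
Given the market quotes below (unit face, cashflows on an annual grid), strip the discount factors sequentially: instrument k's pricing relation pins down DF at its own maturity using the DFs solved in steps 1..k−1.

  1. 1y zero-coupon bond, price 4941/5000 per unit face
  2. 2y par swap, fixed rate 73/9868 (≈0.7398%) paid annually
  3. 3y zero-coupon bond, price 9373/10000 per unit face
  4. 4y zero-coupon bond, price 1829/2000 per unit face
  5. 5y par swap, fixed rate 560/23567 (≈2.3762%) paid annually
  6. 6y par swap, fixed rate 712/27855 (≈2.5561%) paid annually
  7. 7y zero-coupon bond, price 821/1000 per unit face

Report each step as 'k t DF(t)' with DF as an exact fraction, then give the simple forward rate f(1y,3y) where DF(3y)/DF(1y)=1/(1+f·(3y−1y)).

step 1 [1y] zero: DF = P = 4941/5000 ≈ 0.988200
step 2 [2y] swap r/1=73/9868: DF=(1 − 73/9868·(0.988200))/(1+73/9868) = 4927/5000 ≈ 0.985400
step 3 [3y] zero: DF = P = 9373/10000 ≈ 0.937300
step 4 [4y] zero: DF = P = 1829/2000 ≈ 0.914500
step 5 [5y] swap r/1=560/23567: DF=(1 − 560/23567·(0.988200+0.985400+0.937300+0.914500))/(1+560/23567) = 111/125 ≈ 0.888000
step 6 [6y] swap r/1=712/27855: DF=(1 − 712/27855·(0.988200+0.985400+0.937300+0.914500+0.888000))/(1+712/27855) = 536/625 ≈ 0.857600
step 7 [7y] zero: DF = P = 821/1000 ≈ 0.821000

1 1 4941/5000
2 2 4927/5000
3 3 9373/10000
4 4 1829/2000
5 5 111/125
6 6 536/625
7 7 821/1000
f(1y,3y) = ((4941/5000)/(9373/10000) − 1)/(2) = 509/18746 ≈ 2.7152%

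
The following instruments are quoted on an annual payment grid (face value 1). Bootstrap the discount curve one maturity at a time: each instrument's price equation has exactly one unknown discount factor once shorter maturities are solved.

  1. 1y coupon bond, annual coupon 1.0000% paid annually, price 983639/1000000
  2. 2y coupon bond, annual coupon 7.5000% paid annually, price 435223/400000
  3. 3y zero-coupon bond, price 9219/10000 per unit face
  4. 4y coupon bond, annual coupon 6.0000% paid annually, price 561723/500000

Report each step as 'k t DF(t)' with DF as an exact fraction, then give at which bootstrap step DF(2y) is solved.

step 1 [1y] bond c/1=1/100: DF=(983639/1000000 − 1/100·(0))/(1+1/100) = 9739/10000 ≈ 0.973900
step 2 [2y] bond c/1=3/40: DF=(435223/400000 − 3/40·(0.973900))/(1+3/40) = 4721/5000 ≈ 0.944200
step 3 [3y] zero: DF = P = 9219/10000 ≈ 0.921900
step 4 [4y] bond c/1=3/50: DF=(561723/500000 − 3/50·(0.973900+0.944200+0.921900))/(1+3/50) = 8991/10000 ≈ 0.899100

1 1 9739/10000
2 2 4721/5000
3 3 9219/10000
4 4 8991/10000
DF(2y) is solved at step 2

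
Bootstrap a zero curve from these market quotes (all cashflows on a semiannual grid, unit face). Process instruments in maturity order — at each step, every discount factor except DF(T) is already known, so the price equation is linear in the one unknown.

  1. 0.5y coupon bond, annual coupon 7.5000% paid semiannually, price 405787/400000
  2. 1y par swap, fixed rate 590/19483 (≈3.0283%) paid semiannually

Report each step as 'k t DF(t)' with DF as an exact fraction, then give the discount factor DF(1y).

1 1/2 4889/5000
2 1 1941/2000
DF(1y) = 1941/2000 ≈ 0.970500

step 1 [0.5y] bond c/2=3/80: DF=(405787/400000 − 3/80·(0))/(1+3/80) = 4889/5000 ≈ 0.977800
step 2 [1y] swap r/2=295/19483: DF=(1 − 295/19483·(0.977800))/(1+295/19483) = 1941/2000 ≈ 0.970500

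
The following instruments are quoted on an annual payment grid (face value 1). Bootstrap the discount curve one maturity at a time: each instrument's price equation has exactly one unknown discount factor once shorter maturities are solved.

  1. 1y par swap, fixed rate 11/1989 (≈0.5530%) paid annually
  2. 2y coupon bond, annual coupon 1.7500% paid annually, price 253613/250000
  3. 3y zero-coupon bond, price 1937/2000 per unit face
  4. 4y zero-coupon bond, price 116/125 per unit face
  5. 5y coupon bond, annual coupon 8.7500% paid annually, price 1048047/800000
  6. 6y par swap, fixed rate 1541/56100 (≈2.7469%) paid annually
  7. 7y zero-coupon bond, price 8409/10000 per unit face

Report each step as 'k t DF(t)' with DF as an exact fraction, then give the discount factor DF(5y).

step 1 [1y] swap r/1=11/1989: DF=(1 − 11/1989·(0))/(1+11/1989) = 1989/2000 ≈ 0.994500
step 2 [2y] bond c/1=7/400: DF=(253613/250000 − 7/400·(0.994500))/(1+7/400) = 9799/10000 ≈ 0.979900
step 3 [3y] zero: DF = P = 1937/2000 ≈ 0.968500
step 4 [4y] zero: DF = P = 116/125 ≈ 0.928000
step 5 [5y] bond c/1=7/80: DF=(1048047/800000 − 7/80·(0.994500+0.979900+0.968500+0.928000))/(1+7/80) = 2233/2500 ≈ 0.893200
step 6 [6y] swap r/1=1541/56100: DF=(1 − 1541/56100·(0.994500+0.979900+0.968500+0.928000+0.893200))/(1+1541/56100) = 8459/10000 ≈ 0.845900
step 7 [7y] zero: DF = P = 8409/10000 ≈ 0.840900

1 1 1989/2000
2 2 9799/10000
3 3 1937/2000
4 4 116/125
5 5 2233/2500
6 6 8459/10000
7 7 8409/10000
DF(5y) = 2233/2500 ≈ 0.893200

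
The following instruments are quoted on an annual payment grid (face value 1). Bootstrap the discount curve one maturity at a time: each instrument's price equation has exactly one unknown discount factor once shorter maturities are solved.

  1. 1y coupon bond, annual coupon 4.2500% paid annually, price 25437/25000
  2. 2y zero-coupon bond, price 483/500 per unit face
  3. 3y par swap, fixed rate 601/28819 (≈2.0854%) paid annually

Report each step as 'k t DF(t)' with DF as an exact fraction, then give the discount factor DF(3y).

step 1 [1y] bond c/1=17/400: DF=(25437/25000 − 17/400·(0))/(1+17/400) = 122/125 ≈ 0.976000
step 2 [2y] zero: DF = P = 483/500 ≈ 0.966000
step 3 [3y] swap r/1=601/28819: DF=(1 − 601/28819·(0.976000+0.966000))/(1+601/28819) = 9399/10000 ≈ 0.939900

1 1 122/125
2 2 483/500
3 3 9399/10000
DF(3y) = 9399/10000 ≈ 0.939900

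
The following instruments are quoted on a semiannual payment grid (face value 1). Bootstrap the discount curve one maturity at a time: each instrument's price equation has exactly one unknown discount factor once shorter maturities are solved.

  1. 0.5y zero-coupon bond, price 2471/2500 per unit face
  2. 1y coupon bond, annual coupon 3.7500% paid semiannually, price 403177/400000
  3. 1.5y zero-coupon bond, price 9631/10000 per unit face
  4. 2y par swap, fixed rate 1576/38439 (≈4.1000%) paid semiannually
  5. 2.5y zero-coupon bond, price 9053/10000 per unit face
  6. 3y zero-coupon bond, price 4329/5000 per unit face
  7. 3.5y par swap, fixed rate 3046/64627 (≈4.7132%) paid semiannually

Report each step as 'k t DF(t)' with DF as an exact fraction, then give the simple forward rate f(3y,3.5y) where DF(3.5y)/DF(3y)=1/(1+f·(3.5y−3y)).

1 1/2 2471/2500
2 1 607/625
3 3/2 9631/10000
4 2 2303/2500
5 5/2 9053/10000
6 3 4329/5000
7 7/2 8477/10000
f(3y,3.5y) = ((4329/5000)/(8477/10000) − 1)/(1/2) = 362/8477 ≈ 4.2704%

step 1 [0.5y] zero: DF = P = 2471/2500 ≈ 0.988400
step 2 [1y] bond c/2=3/160: DF=(403177/400000 − 3/160·(0.988400))/(1+3/160) = 607/625 ≈ 0.971200
step 3 [1.5y] zero: DF = P = 9631/10000 ≈ 0.963100
step 4 [2y] swap r/2=788/38439: DF=(1 − 788/38439·(0.988400+0.971200+0.963100))/(1+788/38439) = 2303/2500 ≈ 0.921200
step 5 [2.5y] zero: DF = P = 9053/10000 ≈ 0.905300
step 6 [3y] zero: DF = P = 4329/5000 ≈ 0.865800
step 7 [3.5y] swap r/2=1523/64627: DF=(1 − 1523/64627·(0.988400+0.971200+0.963100+0.921200+0.905300+0.865800))/(1+1523/64627) = 8477/10000 ≈ 0.847700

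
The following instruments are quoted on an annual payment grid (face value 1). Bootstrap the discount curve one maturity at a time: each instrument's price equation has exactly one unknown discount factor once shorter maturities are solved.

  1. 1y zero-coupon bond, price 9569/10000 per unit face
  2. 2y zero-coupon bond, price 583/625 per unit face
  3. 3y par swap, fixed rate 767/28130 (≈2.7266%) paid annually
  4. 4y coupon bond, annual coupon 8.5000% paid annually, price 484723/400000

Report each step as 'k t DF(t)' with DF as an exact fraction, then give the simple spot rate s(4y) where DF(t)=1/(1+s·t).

1 1 9569/10000
2 2 583/625
3 3 9233/10000
4 4 1793/2000
s(4y) = (1/(1793/2000) − 1)/(4) = 207/7172 ≈ 2.8862%

step 1 [1y] zero: DF = P = 9569/10000 ≈ 0.956900
step 2 [2y] zero: DF = P = 583/625 ≈ 0.932800
step 3 [3y] swap r/1=767/28130: DF=(1 − 767/28130·(0.956900+0.932800))/(1+767/28130) = 9233/10000 ≈ 0.923300
step 4 [4y] bond c/1=17/200: DF=(484723/400000 − 17/200·(0.956900+0.932800+0.923300))/(1+17/200) = 1793/2000 ≈ 0.896500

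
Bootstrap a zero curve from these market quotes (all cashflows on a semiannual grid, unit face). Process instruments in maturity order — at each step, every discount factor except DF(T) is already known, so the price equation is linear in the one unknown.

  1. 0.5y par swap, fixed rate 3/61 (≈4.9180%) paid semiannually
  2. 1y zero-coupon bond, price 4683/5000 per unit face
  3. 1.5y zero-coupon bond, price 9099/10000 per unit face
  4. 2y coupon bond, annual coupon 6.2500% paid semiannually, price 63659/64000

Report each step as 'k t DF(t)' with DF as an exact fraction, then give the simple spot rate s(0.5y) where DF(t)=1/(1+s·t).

1 1/2 122/125
2 1 4683/5000
3 3/2 9099/10000
4 2 879/1000
s(0.5y) = (1/(122/125) − 1)/(1/2) = 3/61 ≈ 4.9180%

step 1 [0.5y] swap r/2=3/122: DF=(1 − 3/122·(0))/(1+3/122) = 122/125 ≈ 0.976000
step 2 [1y] zero: DF = P = 4683/5000 ≈ 0.936600
step 3 [1.5y] zero: DF = P = 9099/10000 ≈ 0.909900
step 4 [2y] bond c/2=1/32: DF=(63659/64000 − 1/32·(0.976000+0.936600+0.909900))/(1+1/32) = 879/1000 ≈ 0.879000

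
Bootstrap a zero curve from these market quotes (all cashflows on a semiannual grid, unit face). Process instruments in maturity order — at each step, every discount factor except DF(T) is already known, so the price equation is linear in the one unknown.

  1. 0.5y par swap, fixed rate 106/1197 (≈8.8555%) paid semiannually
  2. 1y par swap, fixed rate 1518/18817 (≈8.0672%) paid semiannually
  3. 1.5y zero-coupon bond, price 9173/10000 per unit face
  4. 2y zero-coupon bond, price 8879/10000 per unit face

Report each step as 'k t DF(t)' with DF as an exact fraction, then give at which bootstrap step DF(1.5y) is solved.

step 1 [0.5y] swap r/2=53/1197: DF=(1 − 53/1197·(0))/(1+53/1197) = 1197/1250 ≈ 0.957600
step 2 [1y] swap r/2=759/18817: DF=(1 − 759/18817·(0.957600))/(1+759/18817) = 9241/10000 ≈ 0.924100
step 3 [1.5y] zero: DF = P = 9173/10000 ≈ 0.917300
step 4 [2y] zero: DF = P = 8879/10000 ≈ 0.887900

1 1/2 1197/1250
2 1 9241/10000
3 3/2 9173/10000
4 2 8879/10000
DF(1.5y) is solved at step 3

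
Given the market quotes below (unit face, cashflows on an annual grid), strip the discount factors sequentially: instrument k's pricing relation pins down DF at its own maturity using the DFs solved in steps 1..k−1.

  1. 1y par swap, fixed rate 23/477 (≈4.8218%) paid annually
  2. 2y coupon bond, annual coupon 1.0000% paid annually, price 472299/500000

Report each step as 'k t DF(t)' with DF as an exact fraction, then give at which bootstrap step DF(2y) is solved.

1 1 477/500
2 2 4629/5000
DF(2y) is solved at step 2

step 1 [1y] swap r/1=23/477: DF=(1 − 23/477·(0))/(1+23/477) = 477/500 ≈ 0.954000
step 2 [2y] bond c/1=1/100: DF=(472299/500000 − 1/100·(0.954000))/(1+1/100) = 4629/5000 ≈ 0.925800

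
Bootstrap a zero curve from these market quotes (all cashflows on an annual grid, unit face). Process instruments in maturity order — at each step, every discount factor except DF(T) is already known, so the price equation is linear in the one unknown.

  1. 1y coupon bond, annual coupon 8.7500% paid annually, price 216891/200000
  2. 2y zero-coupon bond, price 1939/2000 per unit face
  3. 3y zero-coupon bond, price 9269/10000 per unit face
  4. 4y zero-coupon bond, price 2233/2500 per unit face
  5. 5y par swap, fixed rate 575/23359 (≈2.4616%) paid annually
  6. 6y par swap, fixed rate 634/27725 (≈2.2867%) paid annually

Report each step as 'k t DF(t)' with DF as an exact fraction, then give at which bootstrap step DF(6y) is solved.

step 1 [1y] bond c/1=7/80: DF=(216891/200000 − 7/80·(0))/(1+7/80) = 2493/2500 ≈ 0.997200
step 2 [2y] zero: DF = P = 1939/2000 ≈ 0.969500
step 3 [3y] zero: DF = P = 9269/10000 ≈ 0.926900
step 4 [4y] zero: DF = P = 2233/2500 ≈ 0.893200
step 5 [5y] swap r/1=575/23359: DF=(1 − 575/23359·(0.997200+0.969500+0.926900+0.893200))/(1+575/23359) = 177/200 ≈ 0.885000
step 6 [6y] swap r/1=634/27725: DF=(1 − 634/27725·(0.997200+0.969500+0.926900+0.893200+0.885000))/(1+634/27725) = 2183/2500 ≈ 0.873200

1 1 2493/2500
2 2 1939/2000
3 3 9269/10000
4 4 2233/2500
5 5 177/200
6 6 2183/2500
DF(6y) is solved at step 6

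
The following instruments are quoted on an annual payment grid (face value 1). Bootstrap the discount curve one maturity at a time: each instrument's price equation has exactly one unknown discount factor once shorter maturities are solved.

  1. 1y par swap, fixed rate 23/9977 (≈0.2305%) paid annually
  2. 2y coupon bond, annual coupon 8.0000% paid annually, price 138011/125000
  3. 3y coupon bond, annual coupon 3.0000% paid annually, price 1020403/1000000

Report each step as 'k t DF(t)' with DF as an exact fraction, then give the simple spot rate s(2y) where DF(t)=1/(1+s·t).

1 1 9977/10000
2 2 2371/2500
3 3 467/500
s(2y) = (1/(2371/2500) − 1)/(2) = 129/4742 ≈ 2.7204%

step 1 [1y] swap r/1=23/9977: DF=(1 − 23/9977·(0))/(1+23/9977) = 9977/10000 ≈ 0.997700
step 2 [2y] bond c/1=2/25: DF=(138011/125000 − 2/25·(0.997700))/(1+2/25) = 2371/2500 ≈ 0.948400
step 3 [3y] bond c/1=3/100: DF=(1020403/1000000 − 3/100·(0.997700+0.948400))/(1+3/100) = 467/500 ≈ 0.934000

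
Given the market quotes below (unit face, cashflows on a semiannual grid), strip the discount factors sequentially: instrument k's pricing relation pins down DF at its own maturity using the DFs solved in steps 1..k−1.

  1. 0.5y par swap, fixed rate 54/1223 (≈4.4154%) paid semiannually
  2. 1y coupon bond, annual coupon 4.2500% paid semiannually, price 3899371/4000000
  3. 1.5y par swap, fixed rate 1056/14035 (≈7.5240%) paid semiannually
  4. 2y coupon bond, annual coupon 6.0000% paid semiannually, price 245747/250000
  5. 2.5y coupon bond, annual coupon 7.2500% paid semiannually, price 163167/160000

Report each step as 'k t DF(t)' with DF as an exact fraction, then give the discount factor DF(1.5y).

1 1/2 1223/1250
2 1 4671/5000
3 3/2 559/625
4 2 4363/5000
5 5/2 4277/5000
DF(1.5y) = 559/625 ≈ 0.894400

step 1 [0.5y] swap r/2=27/1223: DF=(1 − 27/1223·(0))/(1+27/1223) = 1223/1250 ≈ 0.978400
step 2 [1y] bond c/2=17/800: DF=(3899371/4000000 − 17/800·(0.978400))/(1+17/800) = 4671/5000 ≈ 0.934200
step 3 [1.5y] swap r/2=528/14035: DF=(1 − 528/14035·(0.978400+0.934200))/(1+528/14035) = 559/625 ≈ 0.894400
step 4 [2y] bond c/2=3/100: DF=(245747/250000 − 3/100·(0.978400+0.934200+0.894400))/(1+3/100) = 4363/5000 ≈ 0.872600
step 5 [2.5y] bond c/2=29/800: DF=(163167/160000 − 29/800·(0.978400+0.934200+0.894400+0.872600))/(1+29/800) = 4277/5000 ≈ 0.855400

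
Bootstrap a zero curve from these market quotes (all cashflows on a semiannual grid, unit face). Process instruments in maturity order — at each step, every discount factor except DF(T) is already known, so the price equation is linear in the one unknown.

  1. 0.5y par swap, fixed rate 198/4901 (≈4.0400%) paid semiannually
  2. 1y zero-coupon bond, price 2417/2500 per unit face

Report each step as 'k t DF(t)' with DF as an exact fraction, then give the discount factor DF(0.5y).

1 1/2 4901/5000
2 1 2417/2500
DF(0.5y) = 4901/5000 ≈ 0.980200

step 1 [0.5y] swap r/2=99/4901: DF=(1 − 99/4901·(0))/(1+99/4901) = 4901/5000 ≈ 0.980200
step 2 [1y] zero: DF = P = 2417/2500 ≈ 0.966800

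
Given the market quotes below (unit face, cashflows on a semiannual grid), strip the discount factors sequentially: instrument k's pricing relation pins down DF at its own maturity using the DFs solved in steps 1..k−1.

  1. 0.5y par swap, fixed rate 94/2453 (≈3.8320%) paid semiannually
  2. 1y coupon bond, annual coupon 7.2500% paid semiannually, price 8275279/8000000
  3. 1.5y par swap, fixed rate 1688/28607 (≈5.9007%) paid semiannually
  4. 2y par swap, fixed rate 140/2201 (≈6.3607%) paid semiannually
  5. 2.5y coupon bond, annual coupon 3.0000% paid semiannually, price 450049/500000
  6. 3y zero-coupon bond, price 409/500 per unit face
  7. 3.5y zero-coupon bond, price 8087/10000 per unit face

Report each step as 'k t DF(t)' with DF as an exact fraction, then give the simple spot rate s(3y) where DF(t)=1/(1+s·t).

1 1/2 2453/2500
2 1 9639/10000
3 3/2 2289/2500
4 2 881/1000
5 5/2 1663/2000
6 3 409/500
7 7/2 8087/10000
s(3y) = (1/(409/500) − 1)/(3) = 91/1227 ≈ 7.4165%

step 1 [0.5y] swap r/2=47/2453: DF=(1 − 47/2453·(0))/(1+47/2453) = 2453/2500 ≈ 0.981200
step 2 [1y] bond c/2=29/800: DF=(8275279/8000000 − 29/800·(0.981200))/(1+29/800) = 9639/10000 ≈ 0.963900
step 3 [1.5y] swap r/2=844/28607: DF=(1 − 844/28607·(0.981200+0.963900))/(1+844/28607) = 2289/2500 ≈ 0.915600
step 4 [2y] swap r/2=70/2201: DF=(1 − 70/2201·(0.981200+0.963900+0.915600))/(1+70/2201) = 881/1000 ≈ 0.881000
step 5 [2.5y] bond c/2=3/200: DF=(450049/500000 − 3/200·(0.981200+0.963900+0.915600+0.881000))/(1+3/200) = 1663/2000 ≈ 0.831500
step 6 [3y] zero: DF = P = 409/500 ≈ 0.818000
step 7 [3.5y] zero: DF = P = 8087/10000 ≈ 0.808700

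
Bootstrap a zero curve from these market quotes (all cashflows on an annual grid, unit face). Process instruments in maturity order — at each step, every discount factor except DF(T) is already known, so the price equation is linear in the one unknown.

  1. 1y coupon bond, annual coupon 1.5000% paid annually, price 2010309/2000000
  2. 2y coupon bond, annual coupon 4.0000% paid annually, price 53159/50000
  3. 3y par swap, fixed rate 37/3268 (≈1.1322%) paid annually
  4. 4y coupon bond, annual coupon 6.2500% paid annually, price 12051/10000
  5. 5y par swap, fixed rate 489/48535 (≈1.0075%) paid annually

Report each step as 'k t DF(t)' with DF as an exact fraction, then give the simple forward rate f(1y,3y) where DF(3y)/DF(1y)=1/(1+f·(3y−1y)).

step 1 [1y] bond c/1=3/200: DF=(2010309/2000000 − 3/200·(0))/(1+3/200) = 9903/10000 ≈ 0.990300
step 2 [2y] bond c/1=1/25: DF=(53159/50000 − 1/25·(0.990300))/(1+1/25) = 4921/5000 ≈ 0.984200
step 3 [3y] swap r/1=37/3268: DF=(1 − 37/3268·(0.990300+0.984200))/(1+37/3268) = 9667/10000 ≈ 0.966700
step 4 [4y] bond c/1=1/16: DF=(12051/10000 − 1/16·(0.990300+0.984200+0.966700))/(1+1/16) = 2403/2500 ≈ 0.961200
step 5 [5y] swap r/1=489/48535: DF=(1 − 489/48535·(0.990300+0.984200+0.966700+0.961200))/(1+489/48535) = 9511/10000 ≈ 0.951100

1 1 9903/10000
2 2 4921/5000
3 3 9667/10000
4 4 2403/2500
5 5 9511/10000
f(1y,3y) = ((9903/10000)/(9667/10000) − 1)/(2) = 118/9667 ≈ 1.2206%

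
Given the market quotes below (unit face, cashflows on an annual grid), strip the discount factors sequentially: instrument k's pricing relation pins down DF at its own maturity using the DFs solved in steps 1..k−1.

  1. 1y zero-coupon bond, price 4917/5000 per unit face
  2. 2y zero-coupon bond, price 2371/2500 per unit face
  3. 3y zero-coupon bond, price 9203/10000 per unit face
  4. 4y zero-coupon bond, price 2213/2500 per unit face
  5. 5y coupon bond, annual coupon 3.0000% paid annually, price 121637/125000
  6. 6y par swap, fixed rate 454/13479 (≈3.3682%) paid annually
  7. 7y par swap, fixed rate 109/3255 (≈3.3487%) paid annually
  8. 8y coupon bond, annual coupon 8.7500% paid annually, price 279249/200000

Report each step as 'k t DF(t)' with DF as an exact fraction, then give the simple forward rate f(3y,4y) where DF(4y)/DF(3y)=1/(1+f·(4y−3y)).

step 1 [1y] zero: DF = P = 4917/5000 ≈ 0.983400
step 2 [2y] zero: DF = P = 2371/2500 ≈ 0.948400
step 3 [3y] zero: DF = P = 9203/10000 ≈ 0.920300
step 4 [4y] zero: DF = P = 2213/2500 ≈ 0.885200
step 5 [5y] bond c/1=3/100: DF=(121637/125000 − 3/100·(0.983400+0.948400+0.920300+0.885200))/(1+3/100) = 8359/10000 ≈ 0.835900
step 6 [6y] swap r/1=454/13479: DF=(1 − 454/13479·(0.983400+0.948400+0.920300+0.885200+0.835900))/(1+454/13479) = 1023/1250 ≈ 0.818400
step 7 [7y] swap r/1=109/3255: DF=(1 − 109/3255·(0.983400+0.948400+0.920300+0.885200+0.835900+0.818400))/(1+109/3255) = 7929/10000 ≈ 0.792900
step 8 [8y] bond c/1=7/80: DF=(279249/200000 − 7/80·(0.983400+0.948400+0.920300+0.885200+0.835900+0.818400+0.792900))/(1+7/80) = 7863/10000 ≈ 0.786300

1 1 4917/5000
2 2 2371/2500
3 3 9203/10000
4 4 2213/2500
5 5 8359/10000
6 6 1023/1250
7 7 7929/10000
8 8 7863/10000
f(3y,4y) = ((9203/10000)/(2213/2500) − 1)/(1) = 351/8852 ≈ 3.9652%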